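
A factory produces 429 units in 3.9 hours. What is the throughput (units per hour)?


Throughput = units / time
= 429 / 3.9
= 110.0 units/hour


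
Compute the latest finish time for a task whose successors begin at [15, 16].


LF = min of all successor start times
Successors start at: [15, 16]
LF = min(15, 16)
= 15


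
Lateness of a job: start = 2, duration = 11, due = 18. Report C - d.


Completion = 2 + 11 = 13
Lateness = C - d = 13 - 18
= -5


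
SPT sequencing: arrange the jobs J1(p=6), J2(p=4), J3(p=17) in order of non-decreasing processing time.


SPT: sort by shortest processing time
  J2: p=4
  J1: p=6
  J3: p=17
Order: J2 → J1 → J3


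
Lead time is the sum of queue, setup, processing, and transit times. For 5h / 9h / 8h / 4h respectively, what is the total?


Lead time = queue + setup + processing + transit
= 5 + 9 + 8 + 4
= 26 hours


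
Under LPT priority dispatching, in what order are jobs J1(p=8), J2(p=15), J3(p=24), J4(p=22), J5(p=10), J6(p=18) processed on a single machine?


LPT: sort by longest processing time first
  J3: p=24
  J4: p=22
  J6: p=18
  J2: p=15
  J5: p=10
  J1: p=8
Order: J3 → J4 → J6 → J2 → J5 → J1


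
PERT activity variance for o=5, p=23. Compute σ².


σ² = ((p - o) / 6)² = (p - o)² / 36
= (23 - 5)² / 36
= 18² / 36
= 324 / 36
= 9.0000


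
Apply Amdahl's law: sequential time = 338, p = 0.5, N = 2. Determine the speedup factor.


Amdahl's law: T_p = T × ((1-p) + p/N)
= 338 × ((1-0.5) + 0.5/2)
= 338 × (0.50 + 0.2500)
= 338 × 0.7500
= 253.50
Speedup = 338/253.50
= 1.33×


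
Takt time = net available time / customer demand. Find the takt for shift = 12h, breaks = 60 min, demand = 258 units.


Available = 12×60 - 60 = 660 min
Takt time = 660 / 258
= 2.56 min/unit


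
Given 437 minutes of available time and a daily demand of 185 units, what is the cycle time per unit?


Cycle time = available time / demand
= 437 / 185
= 2.36 min/unit


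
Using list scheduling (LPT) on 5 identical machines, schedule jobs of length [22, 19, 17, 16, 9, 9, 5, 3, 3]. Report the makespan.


Jobs (LPT sorted): [22, 19, 17, 16, 9, 9, 5, 3, 3]
Machines: 5
  J=22 → Machine 1 (load: 0+22=22)
  J=19 → Machine 2 (load: 0+19=19)
  J=17 → Machine 3 (load: 0+17=17)
  J=16 → Machine 4 (load: 0+16=16)
  J=9 → Machine 5 (load: 0+9=9)
  J=9 → Machine 5 (load: 9+9=18)
  J=5 → Machine 4 (load: 16+5=21)
  J=3 → Machine 3 (load: 17+3=20)
  J=3 → Machine 5 (load: 18+3=21)
Machine loads: [22, 19, 20, 21, 21]
Makespan = max = 22 time units


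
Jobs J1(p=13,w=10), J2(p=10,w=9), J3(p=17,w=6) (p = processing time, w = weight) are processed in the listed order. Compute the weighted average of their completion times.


Completion times:
  J1: C=13, w×C=10×13=130
  J2: C=23, w×C=9×23=207
  J3: C=40, w×C=6×40=240
Sum w×C = 577
Sum w = 25
Weighted avg = 577/25
= 23.08


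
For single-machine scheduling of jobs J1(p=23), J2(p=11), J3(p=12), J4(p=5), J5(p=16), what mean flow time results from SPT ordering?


SPT order: J4 → J2 → J3 → J5 → J1
Completion times:
  J4: C=5
  J2: C=16
  J3: C=28
  J5: C=44
  J1: C=67
Sum = 160, n = 5
Mean flow = 160/5
= 32.00


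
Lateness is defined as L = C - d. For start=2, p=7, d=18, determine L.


Completion = 2 + 7 = 9
Lateness = C - d = 9 - 18
= -9


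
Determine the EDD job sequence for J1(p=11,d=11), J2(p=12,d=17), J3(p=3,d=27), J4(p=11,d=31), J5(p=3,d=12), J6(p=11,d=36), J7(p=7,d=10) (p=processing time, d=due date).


EDD: sort by earliest due date
  J7: d=10, p=7
  J1: d=11, p=11
  J5: d=12, p=3
  J2: d=17, p=12
  J3: d=27, p=3
  J4: d=31, p=11
  J6: d=36, p=11
Order: J7 → J1 → J5 → J2 → J3 → J4 → J6


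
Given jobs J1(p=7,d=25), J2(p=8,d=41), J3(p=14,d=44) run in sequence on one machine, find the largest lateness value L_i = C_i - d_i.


Lateness per job (L = C - d):
  J1: C=7, d=25, L=-18
  J2: C=15, d=41, L=-26
  J3: C=29, d=44, L=-15
Lmax = max(-18, -26, -15)
= -15


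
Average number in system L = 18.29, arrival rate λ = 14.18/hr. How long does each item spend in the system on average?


Little's law: L = λW → W = L / λ
= 18.29 / 14.18
= 1.29 hours


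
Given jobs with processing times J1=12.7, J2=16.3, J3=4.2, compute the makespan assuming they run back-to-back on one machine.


Sequential makespan: sum all processing times
= 12.7 + 16.3 + 4.2
= 33.2 time units


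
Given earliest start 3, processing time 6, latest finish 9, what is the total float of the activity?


EF = ES + duration = 3 + 6 = 9
LS = LF - duration = 9 - 6 = 3
Total Float = LF - EF = 9 - 9
(or LS - ES = 3 - 3)
= 0


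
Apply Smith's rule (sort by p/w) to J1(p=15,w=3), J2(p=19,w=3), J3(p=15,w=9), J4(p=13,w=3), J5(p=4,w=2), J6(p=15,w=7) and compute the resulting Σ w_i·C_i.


WSPT order (by p/w): J3 → J5 → J6 → J4 → J1 → J2
  J3: C=15, w·C=9×15=135
  J5: C=19, w·C=2×19=38
  J6: C=34, w·C=7×34=238
  J4: C=47, w·C=3×47=141
  J1: C=62, w·C=3×62=186
  J2: C=81, w·C=3×81=243
Σ w·C = 981
= 981


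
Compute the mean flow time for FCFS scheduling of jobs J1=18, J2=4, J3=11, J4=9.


Completion times:
  J1: completes at 18
  J2: completes at 22
  J3: completes at 33
  J4: completes at 42
Sum = 115
Average = 115/4
= 28.75


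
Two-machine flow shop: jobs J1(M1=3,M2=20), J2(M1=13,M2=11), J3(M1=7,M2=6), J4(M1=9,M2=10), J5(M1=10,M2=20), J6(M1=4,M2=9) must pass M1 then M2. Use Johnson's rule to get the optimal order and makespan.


Johnson's rule:
Group 1 (M1≤M2, sort by M1): ['J1', 'J6', 'J4', 'J5']
Group 2 (M1>M2, sort desc M2): ['J2', 'J3']
Sequence: J1 → J6 → J4 → J5 → J2 → J3
Makespan calculation:
  J1: M1 done=3, M2 done=23
  J6: M1 done=7, M2 done=32
  J4: M1 done=16, M2 done=42
  J5: M1 done=26, M2 done=62
  J2: M1 done=39, M2 done=73
  J3: M1 done=46, M2 done=79
= Sequence: J1 → J6 → J4 → J5 → J2 → J3, Makespan: 79


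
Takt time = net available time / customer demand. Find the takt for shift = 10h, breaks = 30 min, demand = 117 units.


Available = 10×60 - 30 = 570 min
Takt time = 570 / 117
= 4.87 min/unit


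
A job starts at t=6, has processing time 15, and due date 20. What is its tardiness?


Completion = start + processing = 6 + 15 = 21
Tardiness = max(0, C - d) = max(0, 21 - 20)
= max(0, 1)
= 1


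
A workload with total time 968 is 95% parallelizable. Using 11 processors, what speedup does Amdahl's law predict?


Amdahl's law: T_p = T × ((1-p) + p/N)
= 968 × ((1-0.95) + 0.95/11)
= 968 × (0.05 + 0.0864)
= 968 × 0.1364
= 132.00
Speedup = 968/132.00
= 7.33×


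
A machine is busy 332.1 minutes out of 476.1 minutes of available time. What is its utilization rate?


Utilization = busy / total × 100
= 332.1 / 476.1 × 100
= 69.8%


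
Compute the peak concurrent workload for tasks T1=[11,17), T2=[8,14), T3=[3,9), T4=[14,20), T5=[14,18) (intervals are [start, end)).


Check each time point for overlaps:
  t=14: 3 tasks active (T1, T4, T5)
Max concurrent = 3


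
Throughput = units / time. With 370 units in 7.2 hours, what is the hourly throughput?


Throughput = units / time
= 370 / 7.2
= 51.4 units/hour


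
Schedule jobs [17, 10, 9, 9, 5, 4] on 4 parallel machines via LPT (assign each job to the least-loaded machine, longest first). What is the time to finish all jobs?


Jobs (LPT sorted): [17, 10, 9, 9, 5, 4]
Machines: 4
  J=17 → Machine 1 (load: 0+17=17)
  J=10 → Machine 2 (load: 0+10=10)
  J=9 → Machine 3 (load: 0+9=9)
  J=9 → Machine 4 (load: 0+9=9)
  J=5 → Machine 3 (load: 9+5=14)
  J=4 → Machine 4 (load: 9+4=13)
Machine loads: [17, 10, 14, 13]
Makespan = max = 17 time units


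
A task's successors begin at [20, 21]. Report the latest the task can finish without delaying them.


LF = min of all successor start times
Successors start at: [20, 21]
LF = min(20, 21)
= 20


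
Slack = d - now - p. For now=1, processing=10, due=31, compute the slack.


Slack = due - current_time - processing
= 31 - 1 - 10
= 20


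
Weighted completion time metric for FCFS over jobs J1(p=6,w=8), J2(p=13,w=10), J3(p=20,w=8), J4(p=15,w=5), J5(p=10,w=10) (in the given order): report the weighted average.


Completion times:
  J1: C=6, w×C=8×6=48
  J2: C=19, w×C=10×19=190
  J3: C=39, w×C=8×39=312
  J4: C=54, w×C=5×54=270
  J5: C=64, w×C=10×64=640
Sum w×C = 1460
Sum w = 41
Weighted avg = 1460/41
= 35.61


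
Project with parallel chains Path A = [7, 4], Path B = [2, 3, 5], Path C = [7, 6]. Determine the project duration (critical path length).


Path A: 7 + 4 = 11
Path B: 2 + 3 + 5 = 10
Path C: 7 + 6 = 13
Critical path = longest = max(11, 10, 13)
= 13 (Path C)


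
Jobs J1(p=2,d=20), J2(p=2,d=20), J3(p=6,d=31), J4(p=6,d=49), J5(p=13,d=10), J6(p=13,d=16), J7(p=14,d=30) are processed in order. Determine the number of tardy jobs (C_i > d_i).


Completion vs due date:
  J1: C=2, d=20 → on time
  J2: C=4, d=20 → on time
  J3: C=10, d=31 → on time
  J4: C=16, d=49 → on time
  J5: C=29, d=10 → TARDY
  J6: C=42, d=16 → TARDY
  J7: C=56, d=30 → TARDY
Tardy jobs: J5, J6, J7
Count = 3


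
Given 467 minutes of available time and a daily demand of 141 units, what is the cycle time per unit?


Cycle time = available time / demand
= 467 / 141
= 3.31 min/unit


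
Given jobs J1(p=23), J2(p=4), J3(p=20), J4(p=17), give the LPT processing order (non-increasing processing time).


LPT: sort by longest processing time first
  J1: p=23
  J3: p=20
  J4: p=17
  J2: p=4
Order: J1 → J3 → J4 → J2


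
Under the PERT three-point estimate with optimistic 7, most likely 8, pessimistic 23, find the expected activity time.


te = (o + 4m + p) / 6
= (7 + 4×8 + 23) / 6
= (7 + 32 + 23) / 6
= 62 / 6
= 10.33


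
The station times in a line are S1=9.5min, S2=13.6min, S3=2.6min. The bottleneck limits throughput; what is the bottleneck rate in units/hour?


Bottleneck = longest station time
Station times: [9.5, 13.6, 2.6]
Max = 13.6 min
Rate = 60 / 13.6
= 4.41 units/hour (bottleneck: 13.6min)


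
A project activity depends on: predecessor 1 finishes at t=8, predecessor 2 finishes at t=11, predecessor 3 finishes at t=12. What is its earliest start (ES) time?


ES = max of all predecessor completion times
Predecessors: [8, 11, 12]
ES = max(8, 11, 12)
= 12


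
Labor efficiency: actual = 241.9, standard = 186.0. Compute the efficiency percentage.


Efficiency = (actual / standard) × 100
= (241.9 / 186.0) × 100
= 130.1%


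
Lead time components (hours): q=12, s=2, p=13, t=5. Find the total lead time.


Lead time = queue + setup + processing + transit
= 12 + 2 + 13 + 5
= 32 hours


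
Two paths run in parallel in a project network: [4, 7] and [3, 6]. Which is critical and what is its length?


Path A: 4 + 7 = 11
Path B: 3 + 6 = 9
Critical path = longest = max(11, 9)
= 11 (Path A)


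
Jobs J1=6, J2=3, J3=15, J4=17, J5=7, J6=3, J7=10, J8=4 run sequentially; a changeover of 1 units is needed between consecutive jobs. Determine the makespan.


Makespan = Σ processing + (n-1) × setup
= (6 + 3 + 15 + 17 + 7 + 3 + 10 + 4) + (8-1)×1
= 65 + 7
= 72 time units


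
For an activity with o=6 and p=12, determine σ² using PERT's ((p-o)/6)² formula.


σ² = ((p - o) / 6)² = (p - o)² / 36
= (12 - 6)² / 36
= 6² / 36
= 36 / 36
= 1.0000


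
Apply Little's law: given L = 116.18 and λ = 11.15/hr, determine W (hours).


Little's law: L = λW → W = L / λ
= 116.18 / 11.15
= 10.42 hours


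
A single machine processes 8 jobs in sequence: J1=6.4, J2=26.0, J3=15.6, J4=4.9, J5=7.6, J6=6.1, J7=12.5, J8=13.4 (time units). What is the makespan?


Sequential makespan: sum all processing times
= 6.4 + 26.0 + 15.6 + 4.9 + 7.6 + 6.1 + 12.5 + 13.4
= 92.5 time units


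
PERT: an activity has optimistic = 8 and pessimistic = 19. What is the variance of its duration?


σ² = ((p - o) / 6)² = (p - o)² / 36
= (19 - 8)² / 36
= 11² / 36
= 121 / 36
= 3.3611


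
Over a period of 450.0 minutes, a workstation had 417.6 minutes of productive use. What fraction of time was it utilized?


Utilization = busy / total × 100
= 417.6 / 450.0 × 100
= 92.8%


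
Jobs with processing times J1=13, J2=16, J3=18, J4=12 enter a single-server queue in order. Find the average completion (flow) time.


Completion times:
  J1: completes at 13
  J2: completes at 29
  J3: completes at 47
  J4: completes at 59
Sum = 148
Average = 148/4
= 37.00


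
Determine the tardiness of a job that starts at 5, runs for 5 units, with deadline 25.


Completion = start + processing = 5 + 5 = 10
Tardiness = max(0, C - d) = max(0, 10 - 25)
= max(0, -15)
= 0


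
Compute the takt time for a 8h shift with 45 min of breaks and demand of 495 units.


Available = 8×60 - 45 = 435 min
Takt time = 435 / 495
= 0.88 min/unit


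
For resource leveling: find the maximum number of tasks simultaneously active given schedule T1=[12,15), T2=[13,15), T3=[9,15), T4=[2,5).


Check each time point for overlaps:
  t=13: 3 tasks active (T1, T2, T3)
Max concurrent = 3


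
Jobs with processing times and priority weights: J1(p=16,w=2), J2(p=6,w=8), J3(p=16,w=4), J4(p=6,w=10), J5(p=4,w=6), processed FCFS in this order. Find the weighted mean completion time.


Completion times:
  J1: C=16, w×C=2×16=32
  J2: C=22, w×C=8×22=176
  J3: C=38, w×C=4×38=152
  J4: C=44, w×C=10×44=440
  J5: C=48, w×C=6×48=288
Sum w×C = 1088
Sum w = 30
Weighted avg = 1088/30
= 36.27


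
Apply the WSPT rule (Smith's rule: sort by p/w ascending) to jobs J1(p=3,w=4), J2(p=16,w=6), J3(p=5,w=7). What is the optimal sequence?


WSPT (Smith's rule): sort by p/w ascending
  J3: p/w = 5/7 = 0.714
  J1: p/w = 3/4 = 0.750
  J2: p/w = 16/6 = 2.667
Order: J3 → J1 → J2


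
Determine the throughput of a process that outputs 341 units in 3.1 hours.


Throughput = units / time
= 341 / 3.1
= 110.0 units/hour


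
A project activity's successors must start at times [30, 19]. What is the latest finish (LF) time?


LF = min of all successor start times
Successors start at: [30, 19]
LF = min(30, 19)
= 19


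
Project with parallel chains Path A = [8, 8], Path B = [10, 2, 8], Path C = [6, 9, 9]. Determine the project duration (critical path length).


Path A: 8 + 8 = 16
Path B: 10 + 2 + 8 = 20
Path C: 6 + 9 + 9 = 24
Critical path = longest = max(16, 20, 24)
= 24 (Path C)


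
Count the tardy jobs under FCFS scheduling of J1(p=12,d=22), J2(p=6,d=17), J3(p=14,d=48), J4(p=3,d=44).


Completion vs due date:
  J1: C=12, d=22 → on time
  J2: C=18, d=17 → TARDY
  J3: C=32, d=48 → on time
  J4: C=35, d=44 → on time
Tardy jobs: J2
Count = 1


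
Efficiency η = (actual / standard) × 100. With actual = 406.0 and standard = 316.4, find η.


Efficiency = (actual / standard) × 100
= (406.0 / 316.4) × 100
= 128.3%


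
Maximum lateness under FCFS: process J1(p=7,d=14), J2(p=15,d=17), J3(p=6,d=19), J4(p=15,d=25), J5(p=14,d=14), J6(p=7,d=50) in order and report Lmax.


Lateness per job (L = C - d):
  J1: C=7, d=14, L=-7
  J2: C=22, d=17, L=5
  J3: C=28, d=19, L=9
  J4: C=43, d=25, L=18
  J5: C=57, d=14, L=43
  J6: C=64, d=50, L=14
Lmax = max(-7, 5, 9, 18, 43, 14)
= 43


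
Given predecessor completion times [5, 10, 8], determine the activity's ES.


ES = max of all predecessor completion times
Predecessors: [5, 10, 8]
ES = max(5, 10, 8)
= 10


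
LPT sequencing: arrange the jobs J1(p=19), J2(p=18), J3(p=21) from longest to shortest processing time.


LPT: sort by longest processing time first
  J3: p=21
  J1: p=19
  J2: p=18
Order: J3 → J1 → J2


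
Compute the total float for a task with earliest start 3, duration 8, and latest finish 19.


EF = ES + duration = 3 + 8 = 11
LS = LF - duration = 19 - 8 = 11
Total Float = LF - EF = 19 - 11
(or LS - ES = 11 - 3)
= 8


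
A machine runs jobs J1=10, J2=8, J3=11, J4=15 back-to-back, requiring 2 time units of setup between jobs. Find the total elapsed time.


Makespan = Σ processing + (n-1) × setup
= (10 + 8 + 11 + 15) + (4-1)×2
= 44 + 6
= 50 time units


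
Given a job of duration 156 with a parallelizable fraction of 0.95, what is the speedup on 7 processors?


Amdahl's law: T_p = T × ((1-p) + p/N)
= 156 × ((1-0.95) + 0.95/7)
= 156 × (0.05 + 0.1357)
= 156 × 0.1857
= 28.97
Speedup = 156/28.97
= 5.38×


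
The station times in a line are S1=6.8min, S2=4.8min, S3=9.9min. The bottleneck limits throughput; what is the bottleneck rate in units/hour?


Bottleneck = longest station time
Station times: [6.8, 4.8, 9.9]
Max = 9.9 min
Rate = 60 / 9.9
= 6.06 units/hour (bottleneck: 9.9min)


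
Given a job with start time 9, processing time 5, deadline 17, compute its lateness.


Completion = 9 + 5 = 14
Lateness = C - d = 14 - 17
= -3


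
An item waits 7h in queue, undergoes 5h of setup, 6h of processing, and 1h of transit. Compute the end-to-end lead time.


Lead time = queue + setup + processing + transit
= 7 + 5 + 6 + 1
= 19 hours


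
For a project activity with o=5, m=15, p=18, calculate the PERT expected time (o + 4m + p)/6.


te = (o + 4m + p) / 6
= (5 + 4×15 + 18) / 6
= (5 + 60 + 18) / 6
= 83 / 6
= 13.83


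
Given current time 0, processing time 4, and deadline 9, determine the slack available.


Slack = due - current_time - processing
= 9 - 0 - 4
= 5


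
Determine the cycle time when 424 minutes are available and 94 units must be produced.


Cycle time = available time / demand
= 424 / 94
= 4.51 min/unit


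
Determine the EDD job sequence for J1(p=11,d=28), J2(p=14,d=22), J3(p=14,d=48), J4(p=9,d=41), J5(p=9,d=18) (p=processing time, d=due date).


EDD: sort by earliest due date
  J5: d=18, p=9
  J2: d=22, p=14
  J1: d=28, p=11
  J4: d=41, p=9
  J3: d=48, p=14
Order: J5 → J2 → J1 → J4 → J3


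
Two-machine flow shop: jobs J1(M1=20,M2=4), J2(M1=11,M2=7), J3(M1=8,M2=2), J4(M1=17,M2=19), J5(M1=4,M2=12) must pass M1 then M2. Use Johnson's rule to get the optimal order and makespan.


Johnson's rule:
Group 1 (M1≤M2, sort by M1): ['J5', 'J4']
Group 2 (M1>M2, sort desc M2): ['J2', 'J1', 'J3']
Sequence: J5 → J4 → J2 → J1 → J3
Makespan calculation:
  J5: M1 done=4, M2 done=16
  J4: M1 done=21, M2 done=40
  J2: M1 done=32, M2 done=47
  J1: M1 done=52, M2 done=56
  J3: M1 done=60, M2 done=62
= Sequence: J5 → J4 → J2 → J1 → J3, Makespan: 62


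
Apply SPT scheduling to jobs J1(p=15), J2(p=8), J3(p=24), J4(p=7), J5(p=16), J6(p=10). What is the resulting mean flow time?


SPT order: J4 → J2 → J6 → J1 → J5 → J3
Completion times:
  J4: C=7
  J2: C=15
  J6: C=25
  J1: C=40
  J5: C=56
  J3: C=80
Sum = 223, n = 6
Mean flow = 223/6
= 37.17


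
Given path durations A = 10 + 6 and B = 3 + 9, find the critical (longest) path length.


Path A: 10 + 6 = 16
Path B: 3 + 9 = 12
Critical path = longest = max(16, 12)
= 16 (Path A)


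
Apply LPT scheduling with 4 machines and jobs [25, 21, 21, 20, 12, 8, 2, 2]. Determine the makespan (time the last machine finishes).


Jobs (LPT sorted): [25, 21, 21, 20, 12, 8, 2, 2]
Machines: 4
  J=25 → Machine 1 (load: 0+25=25)
  J=21 → Machine 2 (load: 0+21=21)
  J=21 → Machine 3 (load: 0+21=21)
  J=20 → Machine 4 (load: 0+20=20)
  J=12 → Machine 4 (load: 20+12=32)
  J=8 → Machine 2 (load: 21+8=29)
  J=2 → Machine 3 (load: 21+2=23)
  J=2 → Machine 3 (load: 23+2=25)
Machine loads: [25, 29, 25, 32]
Makespan = max = 32 time units


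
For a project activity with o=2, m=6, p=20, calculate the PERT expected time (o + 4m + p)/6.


te = (o + 4m + p) / 6
= (2 + 4×6 + 20) / 6
= (2 + 24 + 20) / 6
= 46 / 6
= 7.67


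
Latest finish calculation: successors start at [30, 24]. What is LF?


LF = min of all successor start times
Successors start at: [30, 24]
LF = min(30, 24)
= 24


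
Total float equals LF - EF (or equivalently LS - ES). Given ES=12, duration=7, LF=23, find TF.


EF = ES + duration = 12 + 7 = 19
LS = LF - duration = 23 - 7 = 16
Total Float = LF - EF = 23 - 19
(or LS - ES = 16 - 12)
= 4


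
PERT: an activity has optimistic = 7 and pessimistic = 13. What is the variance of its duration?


σ² = ((p - o) / 6)² = (p - o)² / 36
= (13 - 7)² / 36
= 6² / 36
= 36 / 36
= 1.0000


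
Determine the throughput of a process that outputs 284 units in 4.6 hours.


Throughput = units / time
= 284 / 4.6
= 61.7 units/hour


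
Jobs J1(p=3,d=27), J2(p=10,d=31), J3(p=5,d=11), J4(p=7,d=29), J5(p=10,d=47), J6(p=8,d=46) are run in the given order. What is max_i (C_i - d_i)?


Lateness per job (L = C - d):
  J1: C=3, d=27, L=-24
  J2: C=13, d=31, L=-18
  J3: C=18, d=11, L=7
  J4: C=25, d=29, L=-4
  J5: C=35, d=47, L=-12
  J6: C=43, d=46, L=-3
Lmax = max(-24, -18, 7, -4, -12, -3)
= 7


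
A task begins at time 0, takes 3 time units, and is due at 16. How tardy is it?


Completion = start + processing = 0 + 3 = 3
Tardiness = max(0, C - d) = max(0, 3 - 16)
= max(0, -13)
= 0


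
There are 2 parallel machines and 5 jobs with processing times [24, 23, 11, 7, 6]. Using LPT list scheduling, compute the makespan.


Jobs (LPT sorted): [24, 23, 11, 7, 6]
Machines: 2
  J=24 → Machine 1 (load: 0+24=24)
  J=23 → Machine 2 (load: 0+23=23)
  J=11 → Machine 2 (load: 23+11=34)
  J=7 → Machine 1 (load: 24+7=31)
  J=6 → Machine 1 (load: 31+6=37)
Machine loads: [37, 34]
Makespan = max = 37 time units


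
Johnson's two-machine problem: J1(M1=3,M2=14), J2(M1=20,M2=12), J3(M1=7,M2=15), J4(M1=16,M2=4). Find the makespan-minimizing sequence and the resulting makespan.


Johnson's rule:
Group 1 (M1≤M2, sort by M1): ['J1', 'J3']
Group 2 (M1>M2, sort desc M2): ['J2', 'J4']
Sequence: J1 → J3 → J2 → J4
Makespan calculation:
  J1: M1 done=3, M2 done=17
  J3: M1 done=10, M2 done=32
  J2: M1 done=30, M2 done=44
  J4: M1 done=46, M2 done=50
= Sequence: J1 → J3 → J2 → J4, Makespan: 50


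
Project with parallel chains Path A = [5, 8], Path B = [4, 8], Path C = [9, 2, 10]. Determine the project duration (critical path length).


Path A: 5 + 8 = 13
Path B: 4 + 8 = 12
Path C: 9 + 2 + 10 = 21
Critical path = longest = max(13, 12, 21)
= 21 (Path C)


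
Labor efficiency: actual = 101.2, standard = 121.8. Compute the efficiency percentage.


Efficiency = (actual / standard) × 100
= (101.2 / 121.8) × 100
= 83.1%


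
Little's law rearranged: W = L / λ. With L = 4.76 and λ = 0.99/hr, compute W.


Little's law: L = λW → W = L / λ
= 4.76 / 0.99
= 4.81 hours


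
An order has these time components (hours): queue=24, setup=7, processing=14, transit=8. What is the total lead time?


Lead time = queue + setup + processing + transit
= 24 + 7 + 14 + 8
= 53 hours


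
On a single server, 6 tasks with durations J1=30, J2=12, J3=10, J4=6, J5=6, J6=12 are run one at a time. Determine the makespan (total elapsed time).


Sequential makespan: sum all processing times
= 30 + 12 + 10 + 6 + 6 + 12
= 76 time units


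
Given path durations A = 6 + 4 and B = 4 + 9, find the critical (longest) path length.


Path A: 6 + 4 = 10
Path B: 4 + 9 = 13
Critical path = longest = max(10, 13)
= 13 (Path B)


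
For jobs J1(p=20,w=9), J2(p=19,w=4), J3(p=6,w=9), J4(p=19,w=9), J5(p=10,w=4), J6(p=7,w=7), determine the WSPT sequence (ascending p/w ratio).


WSPT (Smith's rule): sort by p/w ascending
  J3: p/w = 6/9 = 0.667
  J6: p/w = 7/7 = 1.000
  J4: p/w = 19/9 = 2.111
  J1: p/w = 20/9 = 2.222
  J5: p/w = 10/4 = 2.500
  J2: p/w = 19/4 = 4.750
Order: J3 → J6 → J4 → J1 → J5 → J2


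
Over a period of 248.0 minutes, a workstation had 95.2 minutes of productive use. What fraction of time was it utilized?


Utilization = busy / total × 100
= 95.2 / 248.0 × 100
= 38.4%


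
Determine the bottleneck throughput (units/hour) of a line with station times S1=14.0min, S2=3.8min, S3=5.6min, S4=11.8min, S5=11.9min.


Bottleneck = longest station time
Station times: [14.0, 3.8, 5.6, 11.8, 11.9]
Max = 14.0 min
Rate = 60 / 14.0
= 4.29 units/hour (bottleneck: 14.0min)


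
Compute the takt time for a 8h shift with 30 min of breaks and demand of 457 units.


Available = 8×60 - 30 = 450 min
Takt time = 450 / 457
= 0.98 min/unit


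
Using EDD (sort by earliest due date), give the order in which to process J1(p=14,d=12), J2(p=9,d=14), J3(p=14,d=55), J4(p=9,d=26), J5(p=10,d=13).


EDD: sort by earliest due date
  J1: d=12, p=14
  J5: d=13, p=10
  J2: d=14, p=9
  J4: d=26, p=9
  J3: d=55, p=14
Order: J1 → J5 → J2 → J4 → J3


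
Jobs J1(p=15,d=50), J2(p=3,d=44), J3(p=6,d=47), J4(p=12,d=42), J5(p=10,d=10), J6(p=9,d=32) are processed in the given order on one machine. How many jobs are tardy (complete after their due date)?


Completion vs due date:
  J1: C=15, d=50 → on time
  J2: C=18, d=44 → on time
  J3: C=24, d=47 → on time
  J4: C=36, d=42 → on time
  J5: C=46, d=10 → TARDY
  J6: C=55, d=32 → TARDY
Tardy jobs: J5, J6
Count = 2


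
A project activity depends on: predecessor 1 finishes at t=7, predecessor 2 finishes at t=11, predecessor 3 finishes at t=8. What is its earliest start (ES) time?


ES = max of all predecessor completion times
Predecessors: [7, 11, 8]
ES = max(7, 11, 8)
= 11


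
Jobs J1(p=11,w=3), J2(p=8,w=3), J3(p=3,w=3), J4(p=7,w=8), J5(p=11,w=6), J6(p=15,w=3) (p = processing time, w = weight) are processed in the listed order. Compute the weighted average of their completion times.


Completion times:
  J1: C=11, w×C=3×11=33
  J2: C=19, w×C=3×19=57
  J3: C=22, w×C=3×22=66
  J4: C=29, w×C=8×29=232
  J5: C=40, w×C=6×40=240
  J6: C=55, w×C=3×55=165
Sum w×C = 793
Sum w = 26
Weighted avg = 793/26
= 30.50


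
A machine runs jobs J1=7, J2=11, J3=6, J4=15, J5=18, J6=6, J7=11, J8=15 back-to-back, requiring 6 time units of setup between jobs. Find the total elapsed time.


Makespan = Σ processing + (n-1) × setup
= (7 + 11 + 6 + 15 + 18 + 6 + 11 + 15) + (8-1)×6
= 89 + 42
= 131 time units


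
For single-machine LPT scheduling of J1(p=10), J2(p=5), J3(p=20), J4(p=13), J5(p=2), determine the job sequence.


LPT: sort by longest processing time first
  J3: p=20
  J4: p=13
  J1: p=10
  J2: p=5
  J5: p=2
Order: J3 → J4 → J1 → J2 → J5


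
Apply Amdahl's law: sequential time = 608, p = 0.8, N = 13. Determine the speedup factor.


Amdahl's law: T_p = T × ((1-p) + p/N)
= 608 × ((1-0.8) + 0.8/13)
= 608 × (0.20 + 0.0615)
= 608 × 0.2615
= 159.02
Speedup = 608/159.02
= 3.82×


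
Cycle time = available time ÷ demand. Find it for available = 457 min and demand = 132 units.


Cycle time = available time / demand
= 457 / 132
= 3.46 min/unit


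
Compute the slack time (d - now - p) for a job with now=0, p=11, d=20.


Slack = due - current_time - processing
= 20 - 0 - 11
= 9


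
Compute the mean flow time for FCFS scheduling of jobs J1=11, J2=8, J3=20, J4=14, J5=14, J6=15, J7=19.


Completion times:
  J1: completes at 11
  J2: completes at 19
  J3: completes at 39
  J4: completes at 53
  J5: completes at 67
  J6: completes at 82
  J7: completes at 101
Sum = 372
Average = 372/7
= 53.14


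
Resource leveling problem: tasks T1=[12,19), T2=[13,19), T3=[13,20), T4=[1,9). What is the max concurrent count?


Check each time point for overlaps:
  t=13: 3 tasks active (T1, T2, T3)
Max concurrent = 3


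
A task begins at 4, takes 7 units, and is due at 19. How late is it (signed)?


Completion = 4 + 7 = 11
Lateness = C - d = 11 - 19
= -8


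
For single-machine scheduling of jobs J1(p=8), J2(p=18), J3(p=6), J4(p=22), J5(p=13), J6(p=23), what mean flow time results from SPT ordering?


SPT order: J3 → J1 → J5 → J2 → J4 → J6
Completion times:
  J3: C=6
  J1: C=14
  J5: C=27
  J2: C=45
  J4: C=67
  J6: C=90
Sum = 249, n = 6
Mean flow = 249/6
= 41.50


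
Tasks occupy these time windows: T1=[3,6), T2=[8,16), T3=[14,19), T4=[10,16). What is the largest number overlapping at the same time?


Check each time point for overlaps:
  t=14: 3 tasks active (T2, T3, T4)
Max concurrent = 3


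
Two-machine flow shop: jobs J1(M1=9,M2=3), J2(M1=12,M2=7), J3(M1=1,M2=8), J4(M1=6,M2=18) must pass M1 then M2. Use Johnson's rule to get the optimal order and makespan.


Johnson's rule:
Group 1 (M1≤M2, sort by M1): ['J3', 'J4']
Group 2 (M1>M2, sort desc M2): ['J2', 'J1']
Sequence: J3 → J4 → J2 → J1
Makespan calculation:
  J3: M1 done=1, M2 done=9
  J4: M1 done=7, M2 done=27
  J2: M1 done=19, M2 done=34
  J1: M1 done=28, M2 done=37
= Sequence: J3 → J4 → J2 → J1, Makespan: 37


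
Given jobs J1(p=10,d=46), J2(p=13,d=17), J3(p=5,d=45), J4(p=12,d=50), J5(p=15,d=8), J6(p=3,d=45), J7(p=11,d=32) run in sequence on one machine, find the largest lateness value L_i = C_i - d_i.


Lateness per job (L = C - d):
  J1: C=10, d=46, L=-36
  J2: C=23, d=17, L=6
  J3: C=28, d=45, L=-17
  J4: C=40, d=50, L=-10
  J5: C=55, d=8, L=47
  J6: C=58, d=45, L=13
  J7: C=69, d=32, L=37
Lmax = max(-36, 6, -17, -10, 47, 13, 37)
= 47


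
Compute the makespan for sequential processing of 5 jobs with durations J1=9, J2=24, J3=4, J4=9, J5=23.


Sequential makespan: sum all processing times
= 9 + 24 + 4 + 9 + 23
= 69 time units


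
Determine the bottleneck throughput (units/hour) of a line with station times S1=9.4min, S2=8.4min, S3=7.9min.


Bottleneck = longest station time
Station times: [9.4, 8.4, 7.9]
Max = 9.4 min
Rate = 60 / 9.4
= 6.38 units/hour (bottleneck: 9.4min)


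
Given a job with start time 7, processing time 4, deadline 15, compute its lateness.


Completion = 7 + 4 = 11
Lateness = C - d = 11 - 15
= -4


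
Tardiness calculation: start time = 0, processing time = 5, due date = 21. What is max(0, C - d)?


Completion = start + processing = 0 + 5 = 5
Tardiness = max(0, C - d) = max(0, 5 - 21)
= max(0, -16)
= 0


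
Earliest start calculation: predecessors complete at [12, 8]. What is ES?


ES = max of all predecessor completion times
Predecessors: [12, 8]
ES = max(12, 8)
= 12


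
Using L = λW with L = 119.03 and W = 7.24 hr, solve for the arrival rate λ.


Little's law: L = λW → λ = L / W
= 119.03 / 7.24
= 16.44 per hour


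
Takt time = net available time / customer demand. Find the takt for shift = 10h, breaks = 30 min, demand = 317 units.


Available = 10×60 - 30 = 570 min
Takt time = 570 / 317
= 1.80 min/unit


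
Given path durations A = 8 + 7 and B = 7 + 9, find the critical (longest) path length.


Path A: 8 + 7 = 15
Path B: 7 + 9 = 16
Critical path = longest = max(15, 16)
= 16 (Path B)


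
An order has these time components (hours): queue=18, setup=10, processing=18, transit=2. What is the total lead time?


Lead time = queue + setup + processing + transit
= 18 + 10 + 18 + 2
= 48 hours


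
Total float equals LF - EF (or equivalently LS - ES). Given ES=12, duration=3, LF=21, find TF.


EF = ES + duration = 12 + 3 = 15
LS = LF - duration = 21 - 3 = 18
Total Float = LF - EF = 21 - 15
(or LS - ES = 18 - 12)
= 6


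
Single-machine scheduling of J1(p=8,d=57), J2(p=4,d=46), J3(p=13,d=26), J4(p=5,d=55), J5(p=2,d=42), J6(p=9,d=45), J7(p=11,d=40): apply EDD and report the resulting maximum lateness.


EDD order: J3 → J7 → J5 → J6 → J2 → J4 → J1
Completion and lateness:
  J3: C=13, d=26, L=13-26=-13
  J7: C=24, d=40, L=24-40=-16
  J5: C=26, d=42, L=26-42=-16
  J6: C=35, d=45, L=35-45=-10
  J2: C=39, d=46, L=39-46=-7
  J4: C=44, d=55, L=44-55=-11
  J1: C=52, d=57, L=52-57=-5
Lmax = max(-13, -16, -16, -10, -7, -11, -5)
= -5


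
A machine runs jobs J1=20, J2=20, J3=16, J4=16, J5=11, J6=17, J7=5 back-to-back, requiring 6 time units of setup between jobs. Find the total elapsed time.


Makespan = Σ processing + (n-1) × setup
= (20 + 20 + 16 + 16 + 11 + 17 + 5) + (7-1)×6
= 105 + 36
= 141 time units


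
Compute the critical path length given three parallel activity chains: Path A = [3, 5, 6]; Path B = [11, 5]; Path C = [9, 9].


Path A: 3 + 5 + 6 = 14
Path B: 11 + 5 = 16
Path C: 9 + 9 = 18
Critical path = longest = max(14, 16, 18)
= 18 (Path C)


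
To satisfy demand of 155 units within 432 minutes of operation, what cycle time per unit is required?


Cycle time = available time / demand
= 432 / 155
= 2.79 min/unit


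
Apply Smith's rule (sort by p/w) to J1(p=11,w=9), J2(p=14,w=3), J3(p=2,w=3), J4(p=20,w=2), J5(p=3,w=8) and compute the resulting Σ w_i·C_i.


WSPT order (by p/w): J5 → J3 → J1 → J2 → J4
  J5: C=3, w·C=8×3=24
  J3: C=5, w·C=3×5=15
  J1: C=16, w·C=9×16=144
  J2: C=30, w·C=3×30=90
  J4: C=50, w·C=2×50=100
Σ w·C = 373
= 373


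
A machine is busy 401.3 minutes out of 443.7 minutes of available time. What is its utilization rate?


Utilization = busy / total × 100
= 401.3 / 443.7 × 100
= 90.4%


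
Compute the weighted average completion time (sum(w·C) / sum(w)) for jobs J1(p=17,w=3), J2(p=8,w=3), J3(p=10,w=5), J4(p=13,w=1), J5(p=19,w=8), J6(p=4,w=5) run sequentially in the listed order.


Completion times:
  J1: C=17, w×C=3×17=51
  J2: C=25, w×C=3×25=75
  J3: C=35, w×C=5×35=175
  J4: C=48, w×C=1×48=48
  J5: C=67, w×C=8×67=536
  J6: C=71, w×C=5×71=355
Sum w×C = 1240
Sum w = 25
Weighted avg = 1240/25
= 49.60


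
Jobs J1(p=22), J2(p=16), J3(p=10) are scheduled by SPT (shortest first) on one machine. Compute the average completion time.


SPT order: J3 → J2 → J1
Completion times:
  J3: C=10
  J2: C=26
  J1: C=48
Sum = 84, n = 3
Mean flow = 84/3
= 28.00


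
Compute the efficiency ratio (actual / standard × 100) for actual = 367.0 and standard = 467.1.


Efficiency = (actual / standard) × 100
= (367.0 / 467.1) × 100
= 78.6%


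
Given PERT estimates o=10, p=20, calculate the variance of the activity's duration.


σ² = ((p - o) / 6)² = (p - o)² / 36
= (20 - 10)² / 36
= 10² / 36
= 100 / 36
= 2.7778


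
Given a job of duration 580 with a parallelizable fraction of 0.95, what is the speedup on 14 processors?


Amdahl's law: T_p = T × ((1-p) + p/N)
= 580 × ((1-0.95) + 0.95/14)
= 580 × (0.05 + 0.0679)
= 580 × 0.1179
= 68.36
Speedup = 580/68.36
= 8.48×


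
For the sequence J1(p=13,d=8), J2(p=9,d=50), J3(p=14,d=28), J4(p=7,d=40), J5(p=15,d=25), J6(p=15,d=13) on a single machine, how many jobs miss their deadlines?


Completion vs due date:
  J1: C=13, d=8 → TARDY
  J2: C=22, d=50 → on time
  J3: C=36, d=28 → TARDY
  J4: C=43, d=40 → TARDY
  J5: C=58, d=25 → TARDY
  J6: C=73, d=13 → TARDY
Tardy jobs: J1, J3, J4, J5, J6
Count = 5


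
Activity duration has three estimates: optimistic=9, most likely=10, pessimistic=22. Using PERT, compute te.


te = (o + 4m + p) / 6
= (9 + 4×10 + 22) / 6
= (9 + 40 + 22) / 6
= 71 / 6
= 11.83


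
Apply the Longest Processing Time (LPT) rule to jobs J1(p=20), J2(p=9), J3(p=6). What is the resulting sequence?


LPT: sort by longest processing time first
  J1: p=20
  J2: p=9
  J3: p=6
Order: J1 → J2 → J3


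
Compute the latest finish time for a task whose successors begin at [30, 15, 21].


LF = min of all successor start times
Successors start at: [30, 15, 21]
LF = min(30, 15, 21)
= 15


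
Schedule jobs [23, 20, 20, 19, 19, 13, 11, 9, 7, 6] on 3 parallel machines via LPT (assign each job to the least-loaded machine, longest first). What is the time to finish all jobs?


Jobs (LPT sorted): [23, 20, 20, 19, 19, 13, 11, 9, 7, 6]
Machines: 3
  J=23 → Machine 1 (load: 0+23=23)
  J=20 → Machine 2 (load: 0+20=20)
  J=20 → Machine 3 (load: 0+20=20)
  J=19 → Machine 2 (load: 20+19=39)
  J=19 → Machine 3 (load: 20+19=39)
  J=13 → Machine 1 (load: 23+13=36)
  J=11 → Machine 1 (load: 36+11=47)
  J=9 → Machine 2 (load: 39+9=48)
  J=7 → Machine 3 (load: 39+7=46)
  J=6 → Machine 3 (load: 46+6=52)
Machine loads: [47, 48, 52]
Makespan = max = 52 time units


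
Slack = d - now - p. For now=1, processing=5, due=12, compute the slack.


Slack = due - current_time - processing
= 12 - 1 - 5
= 6


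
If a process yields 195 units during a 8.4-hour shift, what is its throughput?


Throughput = units / time
= 195 / 8.4
= 23.2 units/hour


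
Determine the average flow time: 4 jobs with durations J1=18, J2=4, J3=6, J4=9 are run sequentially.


Completion times:
  J1: completes at 18
  J2: completes at 22
  J3: completes at 28
  J4: completes at 37
Sum = 105
Average = 105/4
= 26.25


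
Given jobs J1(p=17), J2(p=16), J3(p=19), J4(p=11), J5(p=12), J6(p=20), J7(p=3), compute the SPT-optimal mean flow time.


SPT order: J7 → J4 → J5 → J2 → J1 → J3 → J6
Completion times:
  J7: C=3
  J4: C=14
  J5: C=26
  J2: C=42
  J1: C=59
  J3: C=78
  J6: C=98
Sum = 320, n = 7
Mean flow = 320/7
= 45.71


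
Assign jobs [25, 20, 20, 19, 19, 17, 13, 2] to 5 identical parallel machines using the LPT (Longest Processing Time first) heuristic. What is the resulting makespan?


Jobs (LPT sorted): [25, 20, 20, 19, 19, 17, 13, 2]
Machines: 5
  J=25 → Machine 1 (load: 0+25=25)
  J=20 → Machine 2 (load: 0+20=20)
  J=20 → Machine 3 (load: 0+20=20)
  J=19 → Machine 4 (load: 0+19=19)
  J=19 → Machine 5 (load: 0+19=19)
  J=17 → Machine 4 (load: 19+17=36)
  J=13 → Machine 5 (load: 19+13=32)
  J=2 → Machine 2 (load: 20+2=22)
Machine loads: [25, 22, 20, 36, 32]
Makespan = max = 36 time units


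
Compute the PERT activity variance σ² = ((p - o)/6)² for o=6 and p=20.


σ² = ((p - o) / 6)² = (p - o)² / 36
= (20 - 6)² / 36
= 14² / 36
= 196 / 36
= 5.4444


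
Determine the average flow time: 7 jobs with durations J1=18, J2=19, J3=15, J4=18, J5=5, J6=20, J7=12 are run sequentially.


Completion times:
  J1: completes at 18
  J2: completes at 37
  J3: completes at 52
  J4: completes at 70
  J5: completes at 75
  J6: completes at 95
  J7: completes at 107
Sum = 454
Average = 454/7
= 64.86


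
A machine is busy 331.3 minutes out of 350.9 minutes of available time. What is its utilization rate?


Utilization = busy / total × 100
= 331.3 / 350.9 × 100
= 94.4%


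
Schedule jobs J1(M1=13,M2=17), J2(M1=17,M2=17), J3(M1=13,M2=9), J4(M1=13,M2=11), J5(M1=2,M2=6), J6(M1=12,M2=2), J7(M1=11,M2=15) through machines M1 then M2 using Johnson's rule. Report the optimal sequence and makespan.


Johnson's rule:
Group 1 (M1≤M2, sort by M1): ['J5', 'J7', 'J1', 'J2']
Group 2 (M1>M2, sort desc M2): ['J4', 'J3', 'J6']
Sequence: J5 → J7 → J1 → J2 → J4 → J3 → J6
Makespan calculation:
  J5: M1 done=2, M2 done=8
  J7: M1 done=13, M2 done=28
  J1: M1 done=26, M2 done=45
  J2: M1 done=43, M2 done=62
  J4: M1 done=56, M2 done=73
  J3: M1 done=69, M2 done=82
  J6: M1 done=81, M2 done=84
= Sequence: J5 → J7 → J1 → J2 → J4 → J3 → J6, Makespan: 84


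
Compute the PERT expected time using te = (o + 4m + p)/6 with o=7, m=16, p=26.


te = (o + 4m + p) / 6
= (7 + 4×16 + 26) / 6
= (7 + 64 + 26) / 6
= 97 / 6
= 16.17


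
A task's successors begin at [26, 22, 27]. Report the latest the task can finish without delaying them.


LF = min of all successor start times
Successors start at: [26, 22, 27]
LF = min(26, 22, 27)
= 22


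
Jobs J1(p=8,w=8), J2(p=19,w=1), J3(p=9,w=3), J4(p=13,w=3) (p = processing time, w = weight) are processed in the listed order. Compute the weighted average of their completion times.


Completion times:
  J1: C=8, w×C=8×8=64
  J2: C=27, w×C=1×27=27
  J3: C=36, w×C=3×36=108
  J4: C=49, w×C=3×49=147
Sum w×C = 346
Sum w = 15
Weighted avg = 346/15
= 23.07


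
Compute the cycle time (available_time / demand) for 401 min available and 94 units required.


Cycle time = available time / demand
= 401 / 94
= 4.27 min/unit


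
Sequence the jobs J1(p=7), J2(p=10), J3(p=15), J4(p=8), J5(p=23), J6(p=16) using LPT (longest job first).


LPT: sort by longest processing time first
  J5: p=23
  J6: p=16
  J3: p=15
  J2: p=10
  J4: p=8
  J1: p=7
Order: J5 → J6 → J3 → J2 → J4 → J1
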